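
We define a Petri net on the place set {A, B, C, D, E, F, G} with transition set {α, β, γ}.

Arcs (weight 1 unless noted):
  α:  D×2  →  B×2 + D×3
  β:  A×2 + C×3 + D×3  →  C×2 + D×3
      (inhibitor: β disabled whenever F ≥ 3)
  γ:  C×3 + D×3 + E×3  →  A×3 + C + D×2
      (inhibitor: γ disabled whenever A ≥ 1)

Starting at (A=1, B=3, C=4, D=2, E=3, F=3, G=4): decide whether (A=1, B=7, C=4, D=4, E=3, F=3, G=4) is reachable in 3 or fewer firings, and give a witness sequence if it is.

YES — reachable via ⟨α, α⟩ (2 firings)

step 1: fire α:  (A=1, B=3, C=4, D=2, E=3, F=3, G=4) → (A=1, B=5, C=4, D=3, E=3, F=3, G=4)
step 2: fire α:  (A=1, B=5, C=4, D=3, E=3, F=3, G=4) → (A=1, B=7, C=4, D=4, E=3, F=3, G=4)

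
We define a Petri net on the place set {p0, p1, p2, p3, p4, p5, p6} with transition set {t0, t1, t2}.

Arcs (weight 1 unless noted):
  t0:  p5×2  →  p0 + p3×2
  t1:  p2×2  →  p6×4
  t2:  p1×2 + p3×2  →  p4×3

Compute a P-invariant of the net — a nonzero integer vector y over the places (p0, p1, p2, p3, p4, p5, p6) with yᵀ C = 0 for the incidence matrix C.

Incidence matrix C (rows=places, cols=transitions):
       t0   t1   t2
   p0   1    0    0
   p1   0    0   -2
   p2   0   -2    0
   p3   2    0   -2
   p4   0    0    3
   p5  -2    0    0
   p6   0    4    0

Candidate y = [2, 1, 0, -1, 0, 0, 0]; check y·C column-wise:
  col t0: 2·1 + 1·0 + -1·2 + 0·-2 = 0
  col t1: 2·0 + 1·0 + 0·-2 + -1·0 + 0·4 = 0
  col t2: 2·0 + 1·-2 + -1·-2 + 0·3 = 0

y = (p0:2, p1:1, p2:0, p3:-1, p4:0, p5:0, p6:0)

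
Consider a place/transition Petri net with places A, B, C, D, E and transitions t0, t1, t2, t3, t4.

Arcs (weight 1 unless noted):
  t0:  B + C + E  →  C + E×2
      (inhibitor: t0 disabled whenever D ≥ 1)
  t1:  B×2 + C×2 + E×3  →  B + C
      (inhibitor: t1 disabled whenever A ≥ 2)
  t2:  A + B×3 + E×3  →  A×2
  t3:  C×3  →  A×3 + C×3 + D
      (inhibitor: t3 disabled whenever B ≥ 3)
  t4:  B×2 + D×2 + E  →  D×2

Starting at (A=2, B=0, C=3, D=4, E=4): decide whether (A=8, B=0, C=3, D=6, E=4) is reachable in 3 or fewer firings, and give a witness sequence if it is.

YES — reachable via ⟨t3, t3⟩ (2 firings)

step 1: fire t3:  (A=2, B=0, C=3, D=4, E=4) → (A=5, B=0, C=3, D=5, E=4)
step 2: fire t3:  (A=5, B=0, C=3, D=5, E=4) → (A=8, B=0, C=3, D=6, E=4)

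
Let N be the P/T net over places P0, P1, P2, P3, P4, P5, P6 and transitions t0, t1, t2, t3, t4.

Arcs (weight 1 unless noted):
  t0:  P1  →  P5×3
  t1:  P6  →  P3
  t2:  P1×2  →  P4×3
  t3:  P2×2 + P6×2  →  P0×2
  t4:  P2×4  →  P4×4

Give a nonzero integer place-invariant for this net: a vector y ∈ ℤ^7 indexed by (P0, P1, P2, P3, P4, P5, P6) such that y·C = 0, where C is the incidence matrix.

Incidence matrix C (rows=places, cols=transitions):
       t0   t1   t2   t3   t4
   P0   0    0    0    2    0
   P1  -1    0   -2    0    0
   P2   0    0    0   -2   -4
   P3   0    1    0    0    0
   P4   0    0    3    0    4
   P5   3    0    0    0    0
   P6   0   -1    0   -2    0

Candidate y = [2, 3, 2, 0, 2, 1, 0]; check y·C column-wise:
  col t0: 2·0 + 3·-1 + 2·0 + 2·0 + 1·3 = 0
  col t1: 2·0 + 3·0 + 2·0 + 0·1 + 2·0 + 1·0 + 0·-1 = 0
  col t2: 2·0 + 3·-2 + 2·0 + 2·3 + 1·0 = 0
  col t3: 2·2 + 3·0 + 2·-2 + 2·0 + 1·0 + 0·-2 = 0
  col t4: 2·0 + 3·0 + 2·-4 + 2·4 + 1·0 = 0

y = (P0:2, P1:3, P2:2, P3:0, P4:2, P5:1, P6:0)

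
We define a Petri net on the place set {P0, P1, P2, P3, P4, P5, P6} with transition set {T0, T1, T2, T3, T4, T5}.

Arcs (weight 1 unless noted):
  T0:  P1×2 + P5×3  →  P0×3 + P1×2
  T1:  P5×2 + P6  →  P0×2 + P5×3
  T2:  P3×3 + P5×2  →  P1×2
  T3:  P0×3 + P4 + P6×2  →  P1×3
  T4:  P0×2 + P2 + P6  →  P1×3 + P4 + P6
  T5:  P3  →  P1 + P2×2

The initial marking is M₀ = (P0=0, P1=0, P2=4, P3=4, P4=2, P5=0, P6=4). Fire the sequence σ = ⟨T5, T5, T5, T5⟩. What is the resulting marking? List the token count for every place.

step 1: fire T5:  (P0=0, P1=0, P2=4, P3=4, P4=2, P5=0, P6=4) → (P0=0, P1=1, P2=6, P3=3, P4=2, P5=0, P6=4)
step 2: fire T5:  (P0=0, P1=1, P2=6, P3=3, P4=2, P5=0, P6=4) → (P0=0, P1=2, P2=8, P3=2, P4=2, P5=0, P6=4)
step 3: fire T5:  (P0=0, P1=2, P2=8, P3=2, P4=2, P5=0, P6=4) → (P0=0, P1=3, P2=10, P3=1, P4=2, P5=0, P6=4)
step 4: fire T5:  (P0=0, P1=3, P2=10, P3=1, P4=2, P5=0, P6=4) → (P0=0, P1=4, P2=12, P3=0, P4=2, P5=0, P6=4)

(P0=0, P1=4, P2=12, P3=0, P4=2, P5=0, P6=4)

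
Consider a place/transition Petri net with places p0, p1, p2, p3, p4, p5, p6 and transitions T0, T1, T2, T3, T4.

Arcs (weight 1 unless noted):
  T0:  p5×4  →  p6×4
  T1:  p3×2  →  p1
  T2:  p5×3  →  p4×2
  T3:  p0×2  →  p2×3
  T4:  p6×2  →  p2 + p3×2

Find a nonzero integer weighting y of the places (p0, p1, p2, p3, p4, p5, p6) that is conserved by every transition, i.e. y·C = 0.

Incidence matrix C (rows=places, cols=transitions):
       T0   T1   T2   T3   T4
   p0   0    0    0   -2    0
   p1   0    1    0    0    0
   p2   0    0    0    3    1
   p3   0   -2    0    0    2
   p4   0    0    2    0    0
   p5  -4    0   -3    0    0
   p6   4    0    0    0   -2

Candidate y = [3, -2, 2, -1, 0, 0, 0]; check y·C column-wise:
  col T0: 3·0 + -2·0 + 2·0 + -1·0 + 0·-4 + 0·4 = 0
  col T1: 3·0 + -2·1 + 2·0 + -1·-2 = 0
  col T2: 3·0 + -2·0 + 2·0 + -1·0 + 0·2 + 0·-3 = 0
  col T3: 3·-2 + -2·0 + 2·3 + -1·0 = 0
  col T4: 3·0 + -2·0 + 2·1 + -1·2 + 0·-2 = 0

y = (p0:3, p1:-2, p2:2, p3:-1, p4:0, p5:0, p6:0)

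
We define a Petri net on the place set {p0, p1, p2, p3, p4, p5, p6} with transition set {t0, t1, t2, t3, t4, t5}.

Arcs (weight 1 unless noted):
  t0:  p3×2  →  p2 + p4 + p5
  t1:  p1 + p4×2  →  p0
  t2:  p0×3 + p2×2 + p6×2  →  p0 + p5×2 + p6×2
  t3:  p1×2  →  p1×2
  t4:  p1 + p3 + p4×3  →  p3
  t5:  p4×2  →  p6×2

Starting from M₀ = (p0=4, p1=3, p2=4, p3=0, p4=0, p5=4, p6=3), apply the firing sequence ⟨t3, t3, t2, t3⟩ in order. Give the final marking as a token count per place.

(p0=2, p1=3, p2=2, p3=0, p4=0, p5=6, p6=3)

step 1: fire t3:  (p0=4, p1=3, p2=4, p3=0, p4=0, p5=4, p6=3) → (p0=4, p1=3, p2=4, p3=0, p4=0, p5=4, p6=3)
step 2: fire t3:  (p0=4, p1=3, p2=4, p3=0, p4=0, p5=4, p6=3) → (p0=4, p1=3, p2=4, p3=0, p4=0, p5=4, p6=3)
step 3: fire t2:  (p0=4, p1=3, p2=4, p3=0, p4=0, p5=4, p6=3) → (p0=2, p1=3, p2=2, p3=0, p4=0, p5=6, p6=3)
step 4: fire t3:  (p0=2, p1=3, p2=2, p3=0, p4=0, p5=6, p6=3) → (p0=2, p1=3, p2=2, p3=0, p4=0, p5=6, p6=3)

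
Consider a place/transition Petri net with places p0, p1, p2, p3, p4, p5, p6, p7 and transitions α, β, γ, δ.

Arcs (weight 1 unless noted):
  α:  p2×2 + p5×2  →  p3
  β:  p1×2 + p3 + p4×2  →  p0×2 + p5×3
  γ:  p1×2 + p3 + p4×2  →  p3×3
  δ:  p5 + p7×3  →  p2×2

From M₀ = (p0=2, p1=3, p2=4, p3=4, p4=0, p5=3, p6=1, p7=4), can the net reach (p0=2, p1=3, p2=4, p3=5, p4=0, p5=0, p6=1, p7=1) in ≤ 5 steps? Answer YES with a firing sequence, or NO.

step 1: fire α:  (p0=2, p1=3, p2=4, p3=4, p4=0, p5=3, p6=1, p7=4) → (p0=2, p1=3, p2=2, p3=5, p4=0, p5=1, p6=1, p7=4)
step 2: fire δ:  (p0=2, p1=3, p2=2, p3=5, p4=0, p5=1, p6=1, p7=4) → (p0=2, p1=3, p2=4, p3=5, p4=0, p5=0, p6=1, p7=1)

YES — reachable via ⟨α, δ⟩ (2 firings)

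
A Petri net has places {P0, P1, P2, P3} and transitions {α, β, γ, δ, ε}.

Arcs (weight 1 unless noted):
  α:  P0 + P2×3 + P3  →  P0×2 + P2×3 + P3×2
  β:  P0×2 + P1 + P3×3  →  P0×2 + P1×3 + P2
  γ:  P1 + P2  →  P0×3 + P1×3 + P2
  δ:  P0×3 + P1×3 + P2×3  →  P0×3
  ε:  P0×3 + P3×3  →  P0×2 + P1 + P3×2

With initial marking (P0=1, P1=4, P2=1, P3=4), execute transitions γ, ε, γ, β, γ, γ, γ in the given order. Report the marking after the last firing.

step 1: fire γ:  (P0=1, P1=4, P2=1, P3=4) → (P0=4, P1=6, P2=1, P3=4)
step 2: fire ε:  (P0=4, P1=6, P2=1, P3=4) → (P0=3, P1=7, P2=1, P3=3)
step 3: fire γ:  (P0=3, P1=7, P2=1, P3=3) → (P0=6, P1=9, P2=1, P3=3)
step 4: fire β:  (P0=6, P1=9, P2=1, P3=3) → (P0=6, P1=11, P2=2, P3=0)
step 5: fire γ:  (P0=6, P1=11, P2=2, P3=0) → (P0=9, P1=13, P2=2, P3=0)
step 6: fire γ:  (P0=9, P1=13, P2=2, P3=0) → (P0=12, P1=15, P2=2, P3=0)
step 7: fire γ:  (P0=12, P1=15, P2=2, P3=0) → (P0=15, P1=17, P2=2, P3=0)

(P0=15, P1=17, P2=2, P3=0)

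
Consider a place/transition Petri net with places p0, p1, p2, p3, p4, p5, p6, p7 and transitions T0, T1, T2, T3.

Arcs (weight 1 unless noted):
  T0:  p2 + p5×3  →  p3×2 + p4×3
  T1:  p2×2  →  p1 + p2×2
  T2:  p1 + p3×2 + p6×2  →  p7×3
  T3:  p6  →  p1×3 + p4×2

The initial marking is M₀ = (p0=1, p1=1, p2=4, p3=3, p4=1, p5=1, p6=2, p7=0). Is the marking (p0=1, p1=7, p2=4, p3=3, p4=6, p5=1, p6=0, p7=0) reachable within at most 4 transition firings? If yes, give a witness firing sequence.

NO — not reachable within 4 firings

depth 0: 1 marking
depth 1: 4 markings reached so far
depth 2: 8 markings reached so far
depth 3: 12 markings reached so far
depth 4: 16 markings reached so far
target is not among the 16 markings reachable within 4 steps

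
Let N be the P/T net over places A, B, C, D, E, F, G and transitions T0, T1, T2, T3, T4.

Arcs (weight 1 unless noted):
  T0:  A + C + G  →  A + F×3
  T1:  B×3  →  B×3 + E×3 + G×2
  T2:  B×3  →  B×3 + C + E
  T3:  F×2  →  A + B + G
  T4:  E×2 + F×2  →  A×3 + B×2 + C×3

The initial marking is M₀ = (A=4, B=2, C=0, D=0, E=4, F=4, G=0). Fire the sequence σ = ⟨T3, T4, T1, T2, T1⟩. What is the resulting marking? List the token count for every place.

(A=8, B=5, C=4, D=0, E=9, F=0, G=5)

step 1: fire T3:  (A=4, B=2, C=0, D=0, E=4, F=4, G=0) → (A=5, B=3, C=0, D=0, E=4, F=2, G=1)
step 2: fire T4:  (A=5, B=3, C=0, D=0, E=4, F=2, G=1) → (A=8, B=5, C=3, D=0, E=2, F=0, G=1)
step 3: fire T1:  (A=8, B=5, C=3, D=0, E=2, F=0, G=1) → (A=8, B=5, C=3, D=0, E=5, F=0, G=3)
step 4: fire T2:  (A=8, B=5, C=3, D=0, E=5, F=0, G=3) → (A=8, B=5, C=4, D=0, E=6, F=0, G=3)
step 5: fire T1:  (A=8, B=5, C=4, D=0, E=6, F=0, G=3) → (A=8, B=5, C=4, D=0, E=9, F=0, G=5)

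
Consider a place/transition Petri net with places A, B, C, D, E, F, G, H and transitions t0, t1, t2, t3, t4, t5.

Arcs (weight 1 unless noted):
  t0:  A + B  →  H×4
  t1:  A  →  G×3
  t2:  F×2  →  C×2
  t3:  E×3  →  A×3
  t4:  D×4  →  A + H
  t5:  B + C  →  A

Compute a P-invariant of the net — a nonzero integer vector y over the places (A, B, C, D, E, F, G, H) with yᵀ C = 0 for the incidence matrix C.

y = (A:12, B:-12, C:24, D:3, E:12, F:24, G:4, H:0)

Incidence matrix C (rows=places, cols=transitions):
       t0   t1   t2   t3   t4   t5
    A  -1   -1    0    3    1    1
    B  -1    0    0    0    0   -1
    C   0    0    2    0    0   -1
    D   0    0    0    0   -4    0
    E   0    0    0   -3    0    0
    F   0    0   -2    0    0    0
    G   0    3    0    0    0    0
    H   4    0    0    0    1    0

Candidate y = [12, -12, 24, 3, 12, 24, 4, 0]; check y·C column-wise:
  col t0: 12·-1 + -12·-1 + 24·0 + 3·0 + 12·0 + 24·0 + 4·0 + 0·4 = 0
  col t1: 12·-1 + -12·0 + 24·0 + 3·0 + 12·0 + 24·0 + 4·3 = 0
  col t2: 12·0 + -12·0 + 24·2 + 3·0 + 12·0 + 24·-2 + 4·0 = 0
  col t3: 12·3 + -12·0 + 24·0 + 3·0 + 12·-3 + 24·0 + 4·0 = 0
  col t4: 12·1 + -12·0 + 24·0 + 3·-4 + 12·0 + 24·0 + 4·0 + 0·1 = 0
  col t5: 12·1 + -12·-1 + 24·-1 + 3·0 + 12·0 + 24·0 + 4·0 = 0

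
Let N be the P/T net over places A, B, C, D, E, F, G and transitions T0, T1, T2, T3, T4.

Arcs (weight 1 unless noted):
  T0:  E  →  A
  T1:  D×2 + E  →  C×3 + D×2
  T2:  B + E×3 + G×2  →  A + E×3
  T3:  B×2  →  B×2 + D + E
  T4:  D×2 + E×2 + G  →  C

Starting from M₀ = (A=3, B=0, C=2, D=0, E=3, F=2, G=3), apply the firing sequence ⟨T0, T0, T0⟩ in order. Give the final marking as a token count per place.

(A=6, B=0, C=2, D=0, E=0, F=2, G=3)

step 1: fire T0:  (A=3, B=0, C=2, D=0, E=3, F=2, G=3) → (A=4, B=0, C=2, D=0, E=2, F=2, G=3)
step 2: fire T0:  (A=4, B=0, C=2, D=0, E=2, F=2, G=3) → (A=5, B=0, C=2, D=0, E=1, F=2, G=3)
step 3: fire T0:  (A=5, B=0, C=2, D=0, E=1, F=2, G=3) → (A=6, B=0, C=2, D=0, E=0, F=2, G=3)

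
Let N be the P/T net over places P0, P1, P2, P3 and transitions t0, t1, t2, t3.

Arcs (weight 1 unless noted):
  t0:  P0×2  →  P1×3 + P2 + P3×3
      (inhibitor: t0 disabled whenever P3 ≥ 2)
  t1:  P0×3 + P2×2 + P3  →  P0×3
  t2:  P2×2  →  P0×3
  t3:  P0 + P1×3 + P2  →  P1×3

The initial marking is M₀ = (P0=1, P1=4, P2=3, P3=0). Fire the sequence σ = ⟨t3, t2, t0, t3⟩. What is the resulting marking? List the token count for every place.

(P0=0, P1=7, P2=0, P3=3)

step 1: fire t3:  (P0=1, P1=4, P2=3, P3=0) → (P0=0, P1=4, P2=2, P3=0)
step 2: fire t2:  (P0=0, P1=4, P2=2, P3=0) → (P0=3, P1=4, P2=0, P3=0)
step 3: fire t0:  (P0=3, P1=4, P2=0, P3=0) → (P0=1, P1=7, P2=1, P3=3)
step 4: fire t3:  (P0=1, P1=7, P2=1, P3=3) → (P0=0, P1=7, P2=0, P3=3)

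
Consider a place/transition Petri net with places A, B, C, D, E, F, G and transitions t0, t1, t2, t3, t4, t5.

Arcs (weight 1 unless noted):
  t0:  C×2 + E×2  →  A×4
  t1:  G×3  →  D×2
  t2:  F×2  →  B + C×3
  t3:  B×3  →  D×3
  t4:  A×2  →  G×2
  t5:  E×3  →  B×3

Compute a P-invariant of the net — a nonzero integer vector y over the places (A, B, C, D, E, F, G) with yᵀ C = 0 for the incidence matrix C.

y = (A:2, B:3, C:1, D:3, E:3, F:3, G:2)

Incidence matrix C (rows=places, cols=transitions):
       t0   t1   t2   t3   t4   t5
    A   4    0    0    0   -2    0
    B   0    0    1   -3    0    3
    C  -2    0    3    0    0    0
    D   0    2    0    3    0    0
    E  -2    0    0    0    0   -3
    F   0    0   -2    0    0    0
    G   0   -3    0    0    2    0

Candidate y = [2, 3, 1, 3, 3, 3, 2]; check y·C column-wise:
  col t0: 2·4 + 3·0 + 1·-2 + 3·0 + 3·-2 + 3·0 + 2·0 = 0
  col t1: 2·0 + 3·0 + 1·0 + 3·2 + 3·0 + 3·0 + 2·-3 = 0
  col t2: 2·0 + 3·1 + 1·3 + 3·0 + 3·0 + 3·-2 + 2·0 = 0
  col t3: 2·0 + 3·-3 + 1·0 + 3·3 + 3·0 + 3·0 + 2·0 = 0
  col t4: 2·-2 + 3·0 + 1·0 + 3·0 + 3·0 + 3·0 + 2·2 = 0
  col t5: 2·0 + 3·3 + 1·0 + 3·0 + 3·-3 + 3·0 + 2·0 = 0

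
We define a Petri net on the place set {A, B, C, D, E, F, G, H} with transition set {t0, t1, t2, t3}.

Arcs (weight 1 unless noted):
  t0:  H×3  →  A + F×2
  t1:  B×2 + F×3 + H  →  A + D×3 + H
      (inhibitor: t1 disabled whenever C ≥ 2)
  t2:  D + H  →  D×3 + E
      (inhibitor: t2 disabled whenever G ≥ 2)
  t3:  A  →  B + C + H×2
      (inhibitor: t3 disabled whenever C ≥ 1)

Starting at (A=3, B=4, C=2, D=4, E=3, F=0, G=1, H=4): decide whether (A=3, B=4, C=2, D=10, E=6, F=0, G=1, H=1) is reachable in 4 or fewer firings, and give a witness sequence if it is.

YES — reachable via ⟨t2, t2, t2⟩ (3 firings)

step 1: fire t2:  (A=3, B=4, C=2, D=4, E=3, F=0, G=1, H=4) → (A=3, B=4, C=2, D=6, E=4, F=0, G=1, H=3)
step 2: fire t2:  (A=3, B=4, C=2, D=6, E=4, F=0, G=1, H=3) → (A=3, B=4, C=2, D=8, E=5, F=0, G=1, H=2)
step 3: fire t2:  (A=3, B=4, C=2, D=8, E=5, F=0, G=1, H=2) → (A=3, B=4, C=2, D=10, E=6, F=0, G=1, H=1)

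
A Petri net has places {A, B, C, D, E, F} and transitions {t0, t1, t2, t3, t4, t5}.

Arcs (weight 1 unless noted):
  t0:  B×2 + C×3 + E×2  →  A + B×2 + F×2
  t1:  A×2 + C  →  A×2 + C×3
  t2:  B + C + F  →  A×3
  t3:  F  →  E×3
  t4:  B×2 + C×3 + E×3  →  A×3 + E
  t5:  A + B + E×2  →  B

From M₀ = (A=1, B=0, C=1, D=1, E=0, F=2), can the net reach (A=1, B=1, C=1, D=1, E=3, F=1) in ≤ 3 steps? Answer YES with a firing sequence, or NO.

depth 0: 1 marking
depth 1: 2 markings reached so far
depth 2: 3 markings reached so far
depth 3: 3 markings reached so far
(frontier empty at depth 3; search complete)
target is not among the 3 markings reachable within 3 steps

NO — not reachable within 3 firings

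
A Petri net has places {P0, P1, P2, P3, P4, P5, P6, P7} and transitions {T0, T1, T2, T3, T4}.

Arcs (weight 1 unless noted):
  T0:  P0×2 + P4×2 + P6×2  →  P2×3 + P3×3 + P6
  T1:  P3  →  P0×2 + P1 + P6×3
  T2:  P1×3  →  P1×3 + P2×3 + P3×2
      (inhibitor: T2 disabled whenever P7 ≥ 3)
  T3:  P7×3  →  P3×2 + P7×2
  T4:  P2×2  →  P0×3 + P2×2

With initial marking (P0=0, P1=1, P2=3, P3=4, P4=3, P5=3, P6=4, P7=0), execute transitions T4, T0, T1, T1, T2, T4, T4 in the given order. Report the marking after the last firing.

step 1: fire T4:  (P0=0, P1=1, P2=3, P3=4, P4=3, P5=3, P6=4, P7=0) → (P0=3, P1=1, P2=3, P3=4, P4=3, P5=3, P6=4, P7=0)
step 2: fire T0:  (P0=3, P1=1, P2=3, P3=4, P4=3, P5=3, P6=4, P7=0) → (P0=1, P1=1, P2=6, P3=7, P4=1, P5=3, P6=3, P7=0)
step 3: fire T1:  (P0=1, P1=1, P2=6, P3=7, P4=1, P5=3, P6=3, P7=0) → (P0=3, P1=2, P2=6, P3=6, P4=1, P5=3, P6=6, P7=0)
step 4: fire T1:  (P0=3, P1=2, P2=6, P3=6, P4=1, P5=3, P6=6, P7=0) → (P0=5, P1=3, P2=6, P3=5, P4=1, P5=3, P6=9, P7=0)
step 5: fire T2:  (P0=5, P1=3, P2=6, P3=5, P4=1, P5=3, P6=9, P7=0) → (P0=5, P1=3, P2=9, P3=7, P4=1, P5=3, P6=9, P7=0)
step 6: fire T4:  (P0=5, P1=3, P2=9, P3=7, P4=1, P5=3, P6=9, P7=0) → (P0=8, P1=3, P2=9, P3=7, P4=1, P5=3, P6=9, P7=0)
step 7: fire T4:  (P0=8, P1=3, P2=9, P3=7, P4=1, P5=3, P6=9, P7=0) → (P0=11, P1=3, P2=9, P3=7, P4=1, P5=3, P6=9, P7=0)

(P0=11, P1=3, P2=9, P3=7, P4=1, P5=3, P6=9, P7=0)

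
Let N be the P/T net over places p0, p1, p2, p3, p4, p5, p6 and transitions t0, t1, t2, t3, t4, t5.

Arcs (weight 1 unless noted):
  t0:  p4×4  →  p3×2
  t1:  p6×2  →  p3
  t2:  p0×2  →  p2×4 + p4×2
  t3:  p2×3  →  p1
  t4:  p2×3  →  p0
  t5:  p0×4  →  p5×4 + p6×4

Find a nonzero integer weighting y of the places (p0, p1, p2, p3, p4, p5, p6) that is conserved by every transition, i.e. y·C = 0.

Incidence matrix C (rows=places, cols=transitions):
       t0   t1   t2   t3   t4   t5
   p0   0    0   -2    0    1   -4
   p1   0    0    0    1    0    0
   p2   0    0    4   -3   -3    0
   p3   2    1    0    0    0    0
   p4  -4    0    2    0    0    0
   p5   0    0    0    0    0    4
   p6   0   -2    0    0    0    4

Candidate y = [3, 3, 1, 2, 1, 2, 1]; check y·C column-wise:
  col t0: 3·0 + 3·0 + 1·0 + 2·2 + 1·-4 + 2·0 + 1·0 = 0
  col t1: 3·0 + 3·0 + 1·0 + 2·1 + 1·0 + 2·0 + 1·-2 = 0
  col t2: 3·-2 + 3·0 + 1·4 + 2·0 + 1·2 + 2·0 + 1·0 = 0
  col t3: 3·0 + 3·1 + 1·-3 + 2·0 + 1·0 + 2·0 + 1·0 = 0
  col t4: 3·1 + 3·0 + 1·-3 + 2·0 + 1·0 + 2·0 + 1·0 = 0
  col t5: 3·-4 + 3·0 + 1·0 + 2·0 + 1·0 + 2·4 + 1·4 = 0

y = (p0:3, p1:3, p2:1, p3:2, p4:1, p5:2, p6:1)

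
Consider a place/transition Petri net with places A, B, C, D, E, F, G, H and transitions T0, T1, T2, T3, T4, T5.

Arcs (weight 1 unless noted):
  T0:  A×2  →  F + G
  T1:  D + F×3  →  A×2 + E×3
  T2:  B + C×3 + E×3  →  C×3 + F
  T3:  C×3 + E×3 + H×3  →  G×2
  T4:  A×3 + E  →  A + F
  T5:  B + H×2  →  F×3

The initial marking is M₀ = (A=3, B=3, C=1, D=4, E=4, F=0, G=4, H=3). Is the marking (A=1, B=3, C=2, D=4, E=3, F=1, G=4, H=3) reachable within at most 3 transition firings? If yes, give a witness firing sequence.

depth 0: 1 marking
depth 1: 4 markings reached so far
depth 2: 7 markings reached so far
depth 3: 9 markings reached so far
target is not among the 9 markings reachable within 3 steps

NO — not reachable within 3 firings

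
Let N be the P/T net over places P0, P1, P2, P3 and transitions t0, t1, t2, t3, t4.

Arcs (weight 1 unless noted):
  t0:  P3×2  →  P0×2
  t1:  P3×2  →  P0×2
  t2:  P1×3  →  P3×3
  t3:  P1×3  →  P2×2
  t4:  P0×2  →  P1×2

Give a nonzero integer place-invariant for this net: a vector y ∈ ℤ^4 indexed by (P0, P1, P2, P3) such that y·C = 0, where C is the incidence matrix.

y = (P0:2, P1:2, P2:3, P3:2)

Incidence matrix C (rows=places, cols=transitions):
       t0   t1   t2   t3   t4
   P0   2    2    0    0   -2
   P1   0    0   -3   -3    2
   P2   0    0    0    2    0
   P3  -2   -2    3    0    0

Candidate y = [2, 2, 3, 2]; check y·C column-wise:
  col t0: 2·2 + 2·0 + 3·0 + 2·-2 = 0
  col t1: 2·2 + 2·0 + 3·0 + 2·-2 = 0
  col t2: 2·0 + 2·-3 + 3·0 + 2·3 = 0
  col t3: 2·0 + 2·-3 + 3·2 + 2·0 = 0
  col t4: 2·-2 + 2·2 + 3·0 + 2·0 = 0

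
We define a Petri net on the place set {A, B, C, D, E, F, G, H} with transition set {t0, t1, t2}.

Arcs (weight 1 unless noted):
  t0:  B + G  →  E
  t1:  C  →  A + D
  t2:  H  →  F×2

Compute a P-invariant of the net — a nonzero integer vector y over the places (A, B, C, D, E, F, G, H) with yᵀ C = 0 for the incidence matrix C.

Incidence matrix C (rows=places, cols=transitions):
       t0   t1   t2
    A   0    1    0
    B  -1    0    0
    C   0   -1    0
    D   0    1    0
    E   1    0    0
    F   0    0    2
    G  -1    0    0
    H   0    0   -1

Candidate y = [1, 0, 1, 0, 0, 0, 0, 0]; check y·C column-wise:
  col t0: 1·0 + 0·-1 + 1·0 + 0·1 + 0·-1 = 0
  col t1: 1·1 + 1·-1 + 0·1 = 0
  col t2: 1·0 + 1·0 + 0·2 + 0·-1 = 0

y = (A:1, B:0, C:1, D:0, E:0, F:0, G:0, H:0)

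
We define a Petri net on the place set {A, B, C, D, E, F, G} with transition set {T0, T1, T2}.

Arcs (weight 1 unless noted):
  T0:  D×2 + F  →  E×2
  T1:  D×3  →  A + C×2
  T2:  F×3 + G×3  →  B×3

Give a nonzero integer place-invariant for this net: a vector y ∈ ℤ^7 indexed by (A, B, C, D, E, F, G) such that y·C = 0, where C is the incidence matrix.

y = (A:2, B:0, C:-1, D:0, E:0, F:0, G:0)

Incidence matrix C (rows=places, cols=transitions):
       T0   T1   T2
    A   0    1    0
    B   0    0    3
    C   0    2    0
    D  -2   -3    0
    E   2    0    0
    F  -1    0   -3
    G   0    0   -3

Candidate y = [2, 0, -1, 0, 0, 0, 0]; check y·C column-wise:
  col T0: 2·0 + -1·0 + 0·-2 + 0·2 + 0·-1 = 0
  col T1: 2·1 + -1·2 + 0·-3 = 0
  col T2: 2·0 + 0·3 + -1·0 + 0·-3 + 0·-3 = 0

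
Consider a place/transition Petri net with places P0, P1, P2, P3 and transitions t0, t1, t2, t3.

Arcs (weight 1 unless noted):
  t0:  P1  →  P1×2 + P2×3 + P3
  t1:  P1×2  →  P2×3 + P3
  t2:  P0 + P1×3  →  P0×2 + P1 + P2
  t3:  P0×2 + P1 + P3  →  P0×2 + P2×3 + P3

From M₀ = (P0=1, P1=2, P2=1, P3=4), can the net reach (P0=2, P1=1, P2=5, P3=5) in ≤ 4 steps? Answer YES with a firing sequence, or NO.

step 1: fire t0:  (P0=1, P1=2, P2=1, P3=4) → (P0=1, P1=3, P2=4, P3=5)
step 2: fire t2:  (P0=1, P1=3, P2=4, P3=5) → (P0=2, P1=1, P2=5, P3=5)

YES — reachable via ⟨t0, t2⟩ (2 firings)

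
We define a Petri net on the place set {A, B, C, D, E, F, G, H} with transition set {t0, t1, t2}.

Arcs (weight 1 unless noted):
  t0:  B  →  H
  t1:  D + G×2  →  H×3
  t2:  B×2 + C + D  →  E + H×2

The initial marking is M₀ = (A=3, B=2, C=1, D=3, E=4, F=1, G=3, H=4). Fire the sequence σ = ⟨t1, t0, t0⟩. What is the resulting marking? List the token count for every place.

step 1: fire t1:  (A=3, B=2, C=1, D=3, E=4, F=1, G=3, H=4) → (A=3, B=2, C=1, D=2, E=4, F=1, G=1, H=7)
step 2: fire t0:  (A=3, B=2, C=1, D=2, E=4, F=1, G=1, H=7) → (A=3, B=1, C=1, D=2, E=4, F=1, G=1, H=8)
step 3: fire t0:  (A=3, B=1, C=1, D=2, E=4, F=1, G=1, H=8) → (A=3, B=0, C=1, D=2, E=4, F=1, G=1, H=9)

(A=3, B=0, C=1, D=2, E=4, F=1, G=1, H=9)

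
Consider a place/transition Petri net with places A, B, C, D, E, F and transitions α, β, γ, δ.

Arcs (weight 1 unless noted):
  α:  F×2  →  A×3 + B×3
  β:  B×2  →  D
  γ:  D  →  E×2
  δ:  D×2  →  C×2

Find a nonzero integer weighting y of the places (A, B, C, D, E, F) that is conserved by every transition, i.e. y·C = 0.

y = (A:1, B:-1, C:-2, D:-2, E:-1, F:0)

Incidence matrix C (rows=places, cols=transitions):
        α    β    γ    δ
    A   3    0    0    0
    B   3   -2    0    0
    C   0    0    0    2
    D   0    1   -1   -2
    E   0    0    2    0
    F  -2    0    0    0

Candidate y = [1, -1, -2, -2, -1, 0]; check y·C column-wise:
  col α: 1·3 + -1·3 + -2·0 + -2·0 + -1·0 + 0·-2 = 0
  col β: 1·0 + -1·-2 + -2·0 + -2·1 + -1·0 = 0
  col γ: 1·0 + -1·0 + -2·0 + -2·-1 + -1·2 = 0
  col δ: 1·0 + -1·0 + -2·2 + -2·-2 + -1·0 = 0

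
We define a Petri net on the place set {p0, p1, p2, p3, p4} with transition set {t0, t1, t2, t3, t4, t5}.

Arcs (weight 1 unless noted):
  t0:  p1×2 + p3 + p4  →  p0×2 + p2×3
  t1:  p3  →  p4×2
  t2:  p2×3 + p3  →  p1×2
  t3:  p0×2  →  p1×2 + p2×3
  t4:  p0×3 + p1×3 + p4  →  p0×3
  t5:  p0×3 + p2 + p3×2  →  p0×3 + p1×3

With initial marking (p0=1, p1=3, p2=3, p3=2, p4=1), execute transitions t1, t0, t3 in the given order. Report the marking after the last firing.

(p0=1, p1=3, p2=9, p3=0, p4=2)

step 1: fire t1:  (p0=1, p1=3, p2=3, p3=2, p4=1) → (p0=1, p1=3, p2=3, p3=1, p4=3)
step 2: fire t0:  (p0=1, p1=3, p2=3, p3=1, p4=3) → (p0=3, p1=1, p2=6, p3=0, p4=2)
step 3: fire t3:  (p0=3, p1=1, p2=6, p3=0, p4=2) → (p0=1, p1=3, p2=9, p3=0, p4=2)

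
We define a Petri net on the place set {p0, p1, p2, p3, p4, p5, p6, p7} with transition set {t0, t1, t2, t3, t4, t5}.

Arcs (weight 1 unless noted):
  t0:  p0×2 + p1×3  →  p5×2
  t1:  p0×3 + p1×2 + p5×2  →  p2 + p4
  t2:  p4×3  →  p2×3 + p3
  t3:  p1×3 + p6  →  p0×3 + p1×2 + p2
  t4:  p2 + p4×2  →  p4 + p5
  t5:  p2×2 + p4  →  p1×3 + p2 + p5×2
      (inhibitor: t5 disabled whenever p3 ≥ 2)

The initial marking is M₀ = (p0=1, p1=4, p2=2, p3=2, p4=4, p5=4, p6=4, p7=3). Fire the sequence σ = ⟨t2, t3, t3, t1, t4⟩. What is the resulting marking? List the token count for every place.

(p0=4, p1=0, p2=7, p3=3, p4=1, p5=3, p6=2, p7=3)

step 1: fire t2:  (p0=1, p1=4, p2=2, p3=2, p4=4, p5=4, p6=4, p7=3) → (p0=1, p1=4, p2=5, p3=3, p4=1, p5=4, p6=4, p7=3)
step 2: fire t3:  (p0=1, p1=4, p2=5, p3=3, p4=1, p5=4, p6=4, p7=3) → (p0=4, p1=3, p2=6, p3=3, p4=1, p5=4, p6=3, p7=3)
step 3: fire t3:  (p0=4, p1=3, p2=6, p3=3, p4=1, p5=4, p6=3, p7=3) → (p0=7, p1=2, p2=7, p3=3, p4=1, p5=4, p6=2, p7=3)
step 4: fire t1:  (p0=7, p1=2, p2=7, p3=3, p4=1, p5=4, p6=2, p7=3) → (p0=4, p1=0, p2=8, p3=3, p4=2, p5=2, p6=2, p7=3)
step 5: fire t4:  (p0=4, p1=0, p2=8, p3=3, p4=2, p5=2, p6=2, p7=3) → (p0=4, p1=0, p2=7, p3=3, p4=1, p5=3, p6=2, p7=3)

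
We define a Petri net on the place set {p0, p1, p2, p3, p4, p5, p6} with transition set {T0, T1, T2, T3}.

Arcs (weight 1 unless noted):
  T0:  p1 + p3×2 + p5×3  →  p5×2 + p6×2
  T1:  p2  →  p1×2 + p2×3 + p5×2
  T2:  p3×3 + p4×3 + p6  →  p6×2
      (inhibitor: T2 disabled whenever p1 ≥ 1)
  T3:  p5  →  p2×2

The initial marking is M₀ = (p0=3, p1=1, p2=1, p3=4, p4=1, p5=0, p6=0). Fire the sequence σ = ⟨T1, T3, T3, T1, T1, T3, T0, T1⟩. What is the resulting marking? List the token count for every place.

step 1: fire T1:  (p0=3, p1=1, p2=1, p3=4, p4=1, p5=0, p6=0) → (p0=3, p1=3, p2=3, p3=4, p4=1, p5=2, p6=0)
step 2: fire T3:  (p0=3, p1=3, p2=3, p3=4, p4=1, p5=2, p6=0) → (p0=3, p1=3, p2=5, p3=4, p4=1, p5=1, p6=0)
step 3: fire T3:  (p0=3, p1=3, p2=5, p3=4, p4=1, p5=1, p6=0) → (p0=3, p1=3, p2=7, p3=4, p4=1, p5=0, p6=0)
step 4: fire T1:  (p0=3, p1=3, p2=7, p3=4, p4=1, p5=0, p6=0) → (p0=3, p1=5, p2=9, p3=4, p4=1, p5=2, p6=0)
step 5: fire T1:  (p0=3, p1=5, p2=9, p3=4, p4=1, p5=2, p6=0) → (p0=3, p1=7, p2=11, p3=4, p4=1, p5=4, p6=0)
step 6: fire T3:  (p0=3, p1=7, p2=11, p3=4, p4=1, p5=4, p6=0) → (p0=3, p1=7, p2=13, p3=4, p4=1, p5=3, p6=0)
step 7: fire T0:  (p0=3, p1=7, p2=13, p3=4, p4=1, p5=3, p6=0) → (p0=3, p1=6, p2=13, p3=2, p4=1, p5=2, p6=2)
step 8: fire T1:  (p0=3, p1=6, p2=13, p3=2, p4=1, p5=2, p6=2) → (p0=3, p1=8, p2=15, p3=2, p4=1, p5=4, p6=2)

(p0=3, p1=8, p2=15, p3=2, p4=1, p5=4, p6=2)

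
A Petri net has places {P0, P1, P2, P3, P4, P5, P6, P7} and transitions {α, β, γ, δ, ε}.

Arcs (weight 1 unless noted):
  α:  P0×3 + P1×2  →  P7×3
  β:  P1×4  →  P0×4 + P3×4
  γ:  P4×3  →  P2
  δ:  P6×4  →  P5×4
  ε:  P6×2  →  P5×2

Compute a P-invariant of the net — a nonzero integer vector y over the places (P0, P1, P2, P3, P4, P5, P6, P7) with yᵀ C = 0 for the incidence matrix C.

Incidence matrix C (rows=places, cols=transitions):
        α    β    γ    δ    ε
   P0  -3    4    0    0    0
   P1  -2   -4    0    0    0
   P2   0    0    1    0    0
   P3   0    4    0    0    0
   P4   0    0   -3    0    0
   P5   0    0    0    4    2
   P6   0    0    0   -4   -2
   P7   3    0    0    0    0

Candidate y = [2, -3, 0, -5, 0, 0, 0, 0]; check y·C column-wise:
  col α: 2·-3 + -3·-2 + -5·0 + 0·3 = 0
  col β: 2·4 + -3·-4 + -5·4 = 0
  col γ: 2·0 + -3·0 + 0·1 + -5·0 + 0·-3 = 0
  col δ: 2·0 + -3·0 + -5·0 + 0·4 + 0·-4 = 0
  col ε: 2·0 + -3·0 + -5·0 + 0·2 + 0·-2 = 0

y = (P0:2, P1:-3, P2:0, P3:-5, P4:0, P5:0, P6:0, P7:0)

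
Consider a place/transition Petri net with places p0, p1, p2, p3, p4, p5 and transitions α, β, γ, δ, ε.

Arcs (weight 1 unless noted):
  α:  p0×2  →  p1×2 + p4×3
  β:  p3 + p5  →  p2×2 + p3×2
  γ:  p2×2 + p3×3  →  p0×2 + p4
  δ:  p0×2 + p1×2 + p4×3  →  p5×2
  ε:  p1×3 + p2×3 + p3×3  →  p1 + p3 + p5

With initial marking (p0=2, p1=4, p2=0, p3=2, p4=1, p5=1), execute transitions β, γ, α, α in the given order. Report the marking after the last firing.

step 1: fire β:  (p0=2, p1=4, p2=0, p3=2, p4=1, p5=1) → (p0=2, p1=4, p2=2, p3=3, p4=1, p5=0)
step 2: fire γ:  (p0=2, p1=4, p2=2, p3=3, p4=1, p5=0) → (p0=4, p1=4, p2=0, p3=0, p4=2, p5=0)
step 3: fire α:  (p0=4, p1=4, p2=0, p3=0, p4=2, p5=0) → (p0=2, p1=6, p2=0, p3=0, p4=5, p5=0)
step 4: fire α:  (p0=2, p1=6, p2=0, p3=0, p4=5, p5=0) → (p0=0, p1=8, p2=0, p3=0, p4=8, p5=0)

(p0=0, p1=8, p2=0, p3=0, p4=8, p5=0)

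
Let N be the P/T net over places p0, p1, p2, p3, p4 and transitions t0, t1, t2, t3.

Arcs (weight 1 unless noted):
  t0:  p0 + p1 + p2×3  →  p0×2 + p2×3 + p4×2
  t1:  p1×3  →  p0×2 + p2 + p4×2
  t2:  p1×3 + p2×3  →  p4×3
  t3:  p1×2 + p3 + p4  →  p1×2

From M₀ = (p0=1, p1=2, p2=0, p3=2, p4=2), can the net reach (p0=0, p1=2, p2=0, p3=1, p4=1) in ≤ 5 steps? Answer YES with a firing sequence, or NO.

depth 0: 1 marking
depth 1: 2 markings reached so far
depth 2: 3 markings reached so far
depth 3: 3 markings reached so far
(frontier empty at depth 3; search complete)
target is not among the 3 markings reachable within 5 steps

NO — not reachable within 5 firings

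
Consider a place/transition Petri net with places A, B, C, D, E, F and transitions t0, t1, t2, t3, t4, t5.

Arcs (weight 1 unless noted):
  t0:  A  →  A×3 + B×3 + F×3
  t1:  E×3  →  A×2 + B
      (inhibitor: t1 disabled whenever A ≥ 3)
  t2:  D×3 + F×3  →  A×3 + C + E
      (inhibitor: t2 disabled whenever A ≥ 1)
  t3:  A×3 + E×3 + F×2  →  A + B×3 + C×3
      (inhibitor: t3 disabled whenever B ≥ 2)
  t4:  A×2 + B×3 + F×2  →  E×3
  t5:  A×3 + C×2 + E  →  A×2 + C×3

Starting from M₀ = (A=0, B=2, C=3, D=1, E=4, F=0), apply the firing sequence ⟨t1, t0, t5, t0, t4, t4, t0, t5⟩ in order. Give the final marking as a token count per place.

(A=2, B=6, C=5, D=1, E=5, F=5)

step 1: fire t1:  (A=0, B=2, C=3, D=1, E=4, F=0) → (A=2, B=3, C=3, D=1, E=1, F=0)
step 2: fire t0:  (A=2, B=3, C=3, D=1, E=1, F=0) → (A=4, B=6, C=3, D=1, E=1, F=3)
step 3: fire t5:  (A=4, B=6, C=3, D=1, E=1, F=3) → (A=3, B=6, C=4, D=1, E=0, F=3)
step 4: fire t0:  (A=3, B=6, C=4, D=1, E=0, F=3) → (A=5, B=9, C=4, D=1, E=0, F=6)
step 5: fire t4:  (A=5, B=9, C=4, D=1, E=0, F=6) → (A=3, B=6, C=4, D=1, E=3, F=4)
step 6: fire t4:  (A=3, B=6, C=4, D=1, E=3, F=4) → (A=1, B=3, C=4, D=1, E=6, F=2)
step 7: fire t0:  (A=1, B=3, C=4, D=1, E=6, F=2) → (A=3, B=6, C=4, D=1, E=6, F=5)
step 8: fire t5:  (A=3, B=6, C=4, D=1, E=6, F=5) → (A=2, B=6, C=5, D=1, E=5, F=5)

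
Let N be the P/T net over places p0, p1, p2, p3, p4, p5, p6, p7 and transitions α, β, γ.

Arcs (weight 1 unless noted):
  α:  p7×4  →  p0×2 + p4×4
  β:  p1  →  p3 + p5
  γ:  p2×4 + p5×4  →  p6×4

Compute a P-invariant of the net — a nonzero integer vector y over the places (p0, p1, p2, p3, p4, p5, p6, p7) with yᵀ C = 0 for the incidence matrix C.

y = (p0:0, p1:1, p2:0, p3:1, p4:0, p5:0, p6:0, p7:0)

Incidence matrix C (rows=places, cols=transitions):
        α    β    γ
   p0   2    0    0
   p1   0   -1    0
   p2   0    0   -4
   p3   0    1    0
   p4   4    0    0
   p5   0    1   -4
   p6   0    0    4
   p7  -4    0    0

Candidate y = [0, 1, 0, 1, 0, 0, 0, 0]; check y·C column-wise:
  col α: 0·2 + 1·0 + 1·0 + 0·4 + 0·-4 = 0
  col β: 1·-1 + 1·1 + 0·1 = 0
  col γ: 1·0 + 0·-4 + 1·0 + 0·-4 + 0·4 = 0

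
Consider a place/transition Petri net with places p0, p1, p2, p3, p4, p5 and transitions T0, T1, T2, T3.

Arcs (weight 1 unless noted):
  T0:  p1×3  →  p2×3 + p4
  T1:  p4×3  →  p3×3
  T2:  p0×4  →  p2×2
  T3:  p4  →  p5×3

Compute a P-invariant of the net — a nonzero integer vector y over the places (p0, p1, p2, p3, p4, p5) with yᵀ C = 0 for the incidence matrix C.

y = (p0:1, p1:2, p2:2, p3:0, p4:0, p5:0)

Incidence matrix C (rows=places, cols=transitions):
       T0   T1   T2   T3
   p0   0    0   -4    0
   p1  -3    0    0    0
   p2   3    0    2    0
   p3   0    3    0    0
   p4   1   -3    0   -1
   p5   0    0    0    3

Candidate y = [1, 2, 2, 0, 0, 0]; check y·C column-wise:
  col T0: 1·0 + 2·-3 + 2·3 + 0·1 = 0
  col T1: 1·0 + 2·0 + 2·0 + 0·3 + 0·-3 = 0
  col T2: 1·-4 + 2·0 + 2·2 = 0
  col T3: 1·0 + 2·0 + 2·0 + 0·-1 + 0·3 = 0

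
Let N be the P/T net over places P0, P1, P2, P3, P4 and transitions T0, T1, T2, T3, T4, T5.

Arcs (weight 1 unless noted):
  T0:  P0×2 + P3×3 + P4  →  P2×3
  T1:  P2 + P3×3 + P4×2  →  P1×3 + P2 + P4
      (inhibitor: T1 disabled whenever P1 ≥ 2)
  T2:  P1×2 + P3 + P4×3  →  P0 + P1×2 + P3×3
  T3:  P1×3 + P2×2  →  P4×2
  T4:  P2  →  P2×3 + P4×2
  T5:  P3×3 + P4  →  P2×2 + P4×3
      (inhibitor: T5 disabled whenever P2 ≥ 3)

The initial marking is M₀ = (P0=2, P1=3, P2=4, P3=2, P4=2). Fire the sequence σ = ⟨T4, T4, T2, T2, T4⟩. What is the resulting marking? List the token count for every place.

(P0=4, P1=3, P2=10, P3=6, P4=2)

step 1: fire T4:  (P0=2, P1=3, P2=4, P3=2, P4=2) → (P0=2, P1=3, P2=6, P3=2, P4=4)
step 2: fire T4:  (P0=2, P1=3, P2=6, P3=2, P4=4) → (P0=2, P1=3, P2=8, P3=2, P4=6)
step 3: fire T2:  (P0=2, P1=3, P2=8, P3=2, P4=6) → (P0=3, P1=3, P2=8, P3=4, P4=3)
step 4: fire T2:  (P0=3, P1=3, P2=8, P3=4, P4=3) → (P0=4, P1=3, P2=8, P3=6, P4=0)
step 5: fire T4:  (P0=4, P1=3, P2=8, P3=6, P4=0) → (P0=4, P1=3, P2=10, P3=6, P4=2)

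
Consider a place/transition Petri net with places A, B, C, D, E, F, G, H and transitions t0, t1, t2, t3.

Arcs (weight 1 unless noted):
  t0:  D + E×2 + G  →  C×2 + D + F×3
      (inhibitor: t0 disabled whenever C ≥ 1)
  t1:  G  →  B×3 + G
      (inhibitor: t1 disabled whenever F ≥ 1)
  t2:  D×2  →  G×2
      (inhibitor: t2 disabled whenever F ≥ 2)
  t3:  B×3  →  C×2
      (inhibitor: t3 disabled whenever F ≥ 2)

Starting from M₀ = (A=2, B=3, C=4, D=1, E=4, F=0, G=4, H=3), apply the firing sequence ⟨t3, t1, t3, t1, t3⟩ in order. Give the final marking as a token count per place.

(A=2, B=0, C=10, D=1, E=4, F=0, G=4, H=3)

step 1: fire t3:  (A=2, B=3, C=4, D=1, E=4, F=0, G=4, H=3) → (A=2, B=0, C=6, D=1, E=4, F=0, G=4, H=3)
step 2: fire t1:  (A=2, B=0, C=6, D=1, E=4, F=0, G=4, H=3) → (A=2, B=3, C=6, D=1, E=4, F=0, G=4, H=3)
step 3: fire t3:  (A=2, B=3, C=6, D=1, E=4, F=0, G=4, H=3) → (A=2, B=0, C=8, D=1, E=4, F=0, G=4, H=3)
step 4: fire t1:  (A=2, B=0, C=8, D=1, E=4, F=0, G=4, H=3) → (A=2, B=3, C=8, D=1, E=4, F=0, G=4, H=3)
step 5: fire t3:  (A=2, B=3, C=8, D=1, E=4, F=0, G=4, H=3) → (A=2, B=0, C=10, D=1, E=4, F=0, G=4, H=3)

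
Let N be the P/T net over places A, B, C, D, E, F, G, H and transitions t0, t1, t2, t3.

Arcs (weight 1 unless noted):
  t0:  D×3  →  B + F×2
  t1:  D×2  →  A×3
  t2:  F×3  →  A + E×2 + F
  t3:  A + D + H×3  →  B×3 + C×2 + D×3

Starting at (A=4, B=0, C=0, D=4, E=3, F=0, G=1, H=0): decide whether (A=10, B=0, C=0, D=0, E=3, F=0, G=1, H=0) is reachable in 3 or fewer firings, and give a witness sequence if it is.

step 1: fire t1:  (A=4, B=0, C=0, D=4, E=3, F=0, G=1, H=0) → (A=7, B=0, C=0, D=2, E=3, F=0, G=1, H=0)
step 2: fire t1:  (A=7, B=0, C=0, D=2, E=3, F=0, G=1, H=0) → (A=10, B=0, C=0, D=0, E=3, F=0, G=1, H=0)

YES — reachable via ⟨t1, t1⟩ (2 firings)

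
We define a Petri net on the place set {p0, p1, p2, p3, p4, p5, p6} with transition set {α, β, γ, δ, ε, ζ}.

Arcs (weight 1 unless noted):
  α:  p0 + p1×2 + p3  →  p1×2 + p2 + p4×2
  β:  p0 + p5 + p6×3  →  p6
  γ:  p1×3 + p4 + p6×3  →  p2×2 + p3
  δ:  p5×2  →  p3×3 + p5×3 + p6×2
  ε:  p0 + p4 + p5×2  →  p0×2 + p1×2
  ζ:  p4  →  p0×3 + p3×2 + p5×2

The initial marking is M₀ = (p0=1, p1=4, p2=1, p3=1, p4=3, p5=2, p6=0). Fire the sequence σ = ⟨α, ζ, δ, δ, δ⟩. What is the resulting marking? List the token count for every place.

(p0=3, p1=4, p2=2, p3=11, p4=4, p5=7, p6=6)

step 1: fire α:  (p0=1, p1=4, p2=1, p3=1, p4=3, p5=2, p6=0) → (p0=0, p1=4, p2=2, p3=0, p4=5, p5=2, p6=0)
step 2: fire ζ:  (p0=0, p1=4, p2=2, p3=0, p4=5, p5=2, p6=0) → (p0=3, p1=4, p2=2, p3=2, p4=4, p5=4, p6=0)
step 3: fire δ:  (p0=3, p1=4, p2=2, p3=2, p4=4, p5=4, p6=0) → (p0=3, p1=4, p2=2, p3=5, p4=4, p5=5, p6=2)
step 4: fire δ:  (p0=3, p1=4, p2=2, p3=5, p4=4, p5=5, p6=2) → (p0=3, p1=4, p2=2, p3=8, p4=4, p5=6, p6=4)
step 5: fire δ:  (p0=3, p1=4, p2=2, p3=8, p4=4, p5=6, p6=4) → (p0=3, p1=4, p2=2, p3=11, p4=4, p5=7, p6=6)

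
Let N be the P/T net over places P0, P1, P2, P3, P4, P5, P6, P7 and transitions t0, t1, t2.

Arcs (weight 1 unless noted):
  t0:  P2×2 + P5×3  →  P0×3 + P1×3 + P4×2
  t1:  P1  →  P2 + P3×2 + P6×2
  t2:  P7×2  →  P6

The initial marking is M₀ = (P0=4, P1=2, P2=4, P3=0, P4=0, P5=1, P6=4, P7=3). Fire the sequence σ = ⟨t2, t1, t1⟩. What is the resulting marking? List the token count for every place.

(P0=4, P1=0, P2=6, P3=4, P4=0, P5=1, P6=9, P7=1)

step 1: fire t2:  (P0=4, P1=2, P2=4, P3=0, P4=0, P5=1, P6=4, P7=3) → (P0=4, P1=2, P2=4, P3=0, P4=0, P5=1, P6=5, P7=1)
step 2: fire t1:  (P0=4, P1=2, P2=4, P3=0, P4=0, P5=1, P6=5, P7=1) → (P0=4, P1=1, P2=5, P3=2, P4=0, P5=1, P6=7, P7=1)
step 3: fire t1:  (P0=4, P1=1, P2=5, P3=2, P4=0, P5=1, P6=7, P7=1) → (P0=4, P1=0, P2=6, P3=4, P4=0, P5=1, P6=9, P7=1)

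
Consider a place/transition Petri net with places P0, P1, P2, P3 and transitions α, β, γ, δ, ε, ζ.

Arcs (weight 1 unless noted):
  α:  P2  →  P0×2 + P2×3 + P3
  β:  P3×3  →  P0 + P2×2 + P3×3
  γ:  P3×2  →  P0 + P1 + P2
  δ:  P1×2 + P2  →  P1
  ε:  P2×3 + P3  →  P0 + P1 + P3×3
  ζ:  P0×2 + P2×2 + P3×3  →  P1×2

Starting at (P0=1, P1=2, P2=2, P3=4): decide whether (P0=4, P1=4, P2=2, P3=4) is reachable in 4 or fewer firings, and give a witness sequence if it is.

step 1: fire β:  (P0=1, P1=2, P2=2, P3=4) → (P0=2, P1=2, P2=4, P3=4)
step 2: fire γ:  (P0=2, P1=2, P2=4, P3=4) → (P0=3, P1=3, P2=5, P3=2)
step 3: fire ε:  (P0=3, P1=3, P2=5, P3=2) → (P0=4, P1=4, P2=2, P3=4)

YES — reachable via ⟨β, γ, ε⟩ (3 firings)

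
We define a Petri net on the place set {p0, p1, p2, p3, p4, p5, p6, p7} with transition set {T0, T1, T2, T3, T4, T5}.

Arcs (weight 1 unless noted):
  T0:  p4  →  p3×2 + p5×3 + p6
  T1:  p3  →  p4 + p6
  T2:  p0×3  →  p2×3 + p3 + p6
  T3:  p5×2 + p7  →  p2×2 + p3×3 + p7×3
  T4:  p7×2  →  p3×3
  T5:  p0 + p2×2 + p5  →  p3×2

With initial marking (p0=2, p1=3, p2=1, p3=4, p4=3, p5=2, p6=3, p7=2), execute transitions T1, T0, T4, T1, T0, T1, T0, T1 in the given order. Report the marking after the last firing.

step 1: fire T1:  (p0=2, p1=3, p2=1, p3=4, p4=3, p5=2, p6=3, p7=2) → (p0=2, p1=3, p2=1, p3=3, p4=4, p5=2, p6=4, p7=2)
step 2: fire T0:  (p0=2, p1=3, p2=1, p3=3, p4=4, p5=2, p6=4, p7=2) → (p0=2, p1=3, p2=1, p3=5, p4=3, p5=5, p6=5, p7=2)
step 3: fire T4:  (p0=2, p1=3, p2=1, p3=5, p4=3, p5=5, p6=5, p7=2) → (p0=2, p1=3, p2=1, p3=8, p4=3, p5=5, p6=5, p7=0)
step 4: fire T1:  (p0=2, p1=3, p2=1, p3=8, p4=3, p5=5, p6=5, p7=0) → (p0=2, p1=3, p2=1, p3=7, p4=4, p5=5, p6=6, p7=0)
step 5: fire T0:  (p0=2, p1=3, p2=1, p3=7, p4=4, p5=5, p6=6, p7=0) → (p0=2, p1=3, p2=1, p3=9, p4=3, p5=8, p6=7, p7=0)
step 6: fire T1:  (p0=2, p1=3, p2=1, p3=9, p4=3, p5=8, p6=7, p7=0) → (p0=2, p1=3, p2=1, p3=8, p4=4, p5=8, p6=8, p7=0)
step 7: fire T0:  (p0=2, p1=3, p2=1, p3=8, p4=4, p5=8, p6=8, p7=0) → (p0=2, p1=3, p2=1, p3=10, p4=3, p5=11, p6=9, p7=0)
step 8: fire T1:  (p0=2, p1=3, p2=1, p3=10, p4=3, p5=11, p6=9, p7=0) → (p0=2, p1=3, p2=1, p3=9, p4=4, p5=11, p6=10, p7=0)

(p0=2, p1=3, p2=1, p3=9, p4=4, p5=11, p6=10, p7=0)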